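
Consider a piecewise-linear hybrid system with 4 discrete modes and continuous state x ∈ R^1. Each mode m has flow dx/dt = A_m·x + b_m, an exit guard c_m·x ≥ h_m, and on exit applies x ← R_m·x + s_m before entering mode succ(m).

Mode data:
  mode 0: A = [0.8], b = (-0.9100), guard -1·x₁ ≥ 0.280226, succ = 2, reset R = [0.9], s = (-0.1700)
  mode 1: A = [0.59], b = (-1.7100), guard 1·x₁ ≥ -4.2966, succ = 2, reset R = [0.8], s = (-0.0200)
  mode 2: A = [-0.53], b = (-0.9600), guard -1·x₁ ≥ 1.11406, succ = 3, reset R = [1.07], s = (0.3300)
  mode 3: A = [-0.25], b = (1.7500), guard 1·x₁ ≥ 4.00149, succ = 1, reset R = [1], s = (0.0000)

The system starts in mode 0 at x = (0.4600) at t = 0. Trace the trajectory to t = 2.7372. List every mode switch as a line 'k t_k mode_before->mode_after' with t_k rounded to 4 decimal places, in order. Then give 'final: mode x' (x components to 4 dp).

Mode 0: guard c·x = 0.2802 hit at Δt = 0.9230 (t = 0.9230), x⁻ = (-0.2802) → reset → x⁺ = (-0.4222), jump to mode 2
Mode 2: guard c·x = 1.1141 hit at Δt = 1.3005 (t = 2.2235), x⁻ = (-1.1141) → reset → x⁺ = (-0.8620), jump to mode 3
Mode 3: flow for 0.5137 to horizon, guard not reached → x = (0.0855)

1 0.9230 0->2
2 2.2235 2->3
final: 3 0.0855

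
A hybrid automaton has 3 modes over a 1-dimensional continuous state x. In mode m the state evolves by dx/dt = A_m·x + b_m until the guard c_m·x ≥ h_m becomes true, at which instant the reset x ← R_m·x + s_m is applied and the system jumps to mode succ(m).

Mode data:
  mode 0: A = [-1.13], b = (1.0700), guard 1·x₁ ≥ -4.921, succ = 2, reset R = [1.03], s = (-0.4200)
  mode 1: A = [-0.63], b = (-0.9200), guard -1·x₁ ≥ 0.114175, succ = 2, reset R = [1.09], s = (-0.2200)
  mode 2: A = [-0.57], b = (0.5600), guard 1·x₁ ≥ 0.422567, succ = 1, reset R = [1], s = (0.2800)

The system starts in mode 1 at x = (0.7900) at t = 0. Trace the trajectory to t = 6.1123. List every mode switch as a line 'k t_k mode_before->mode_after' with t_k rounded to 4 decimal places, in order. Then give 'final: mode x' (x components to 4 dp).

Mode 1: guard c·x = 0.1142 hit at Δt = 0.8156 (t = 0.8156), x⁻ = (-0.1142) → reset → x⁺ = (-0.3445), jump to mode 2
Mode 2: guard c·x = 0.4226 hit at Δt = 1.5138 (t = 2.3294), x⁻ = (0.4226) → reset → x⁺ = (0.7026), jump to mode 1
Mode 1: guard c·x = 0.1142 hit at Δt = 0.7527 (t = 3.0821), x⁻ = (-0.1142) → reset → x⁺ = (-0.3445), jump to mode 2
Mode 2: guard c·x = 0.4226 hit at Δt = 1.5138 (t = 4.5959), x⁻ = (0.4226) → reset → x⁺ = (0.7026), jump to mode 1
Mode 1: guard c·x = 0.1142 hit at Δt = 0.7527 (t = 5.3486), x⁻ = (-0.1142) → reset → x⁺ = (-0.3445), jump to mode 2
Mode 2: flow for 0.7637 to horizon, guard not reached → x = (0.1239)

1 0.8156 1->2
2 2.3294 2->1
3 3.0821 1->2
4 4.5959 2->1
5 5.3486 1->2
final: 2 0.1239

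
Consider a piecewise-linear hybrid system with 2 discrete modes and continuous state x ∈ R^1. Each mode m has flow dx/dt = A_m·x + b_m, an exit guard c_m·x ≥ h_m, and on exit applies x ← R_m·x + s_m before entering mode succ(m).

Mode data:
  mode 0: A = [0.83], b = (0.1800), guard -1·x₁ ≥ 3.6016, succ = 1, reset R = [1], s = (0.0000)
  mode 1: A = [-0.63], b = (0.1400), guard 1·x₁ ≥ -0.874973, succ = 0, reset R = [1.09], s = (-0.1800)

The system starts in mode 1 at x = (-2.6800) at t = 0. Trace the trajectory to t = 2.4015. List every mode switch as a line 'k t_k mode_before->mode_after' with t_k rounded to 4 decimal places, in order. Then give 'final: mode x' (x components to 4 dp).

1 1.5440 1->0
final: 0 -2.0850

Mode 1: guard c·x = -0.8750 hit at Δt = 1.5440 (t = 1.5440), x⁻ = (-0.8750) → reset → x⁺ = (-1.1337), jump to mode 0
Mode 0: flow for 0.8575 to horizon, guard not reached → x = (-2.0850)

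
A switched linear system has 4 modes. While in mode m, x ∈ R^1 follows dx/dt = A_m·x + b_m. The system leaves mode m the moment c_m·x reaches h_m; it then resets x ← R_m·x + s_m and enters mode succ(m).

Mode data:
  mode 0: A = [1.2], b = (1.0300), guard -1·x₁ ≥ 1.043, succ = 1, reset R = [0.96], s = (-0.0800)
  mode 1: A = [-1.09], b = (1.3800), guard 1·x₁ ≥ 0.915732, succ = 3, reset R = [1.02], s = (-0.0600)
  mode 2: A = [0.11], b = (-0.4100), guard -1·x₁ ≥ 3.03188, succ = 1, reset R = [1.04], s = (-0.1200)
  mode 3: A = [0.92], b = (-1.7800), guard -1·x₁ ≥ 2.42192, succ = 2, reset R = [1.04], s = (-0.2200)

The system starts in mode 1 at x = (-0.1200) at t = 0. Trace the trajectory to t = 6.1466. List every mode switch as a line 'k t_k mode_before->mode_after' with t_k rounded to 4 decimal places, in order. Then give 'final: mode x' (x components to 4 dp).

Mode 1: guard c·x = 0.9157 hit at Δt = 1.2618 (t = 1.2618), x⁻ = (0.9157) → reset → x⁺ = (0.8740), jump to mode 3
Mode 3: guard c·x = 2.4219 hit at Δt = 1.5356 (t = 2.7974), x⁻ = (-2.4219) → reset → x⁺ = (-2.7388), jump to mode 2
Mode 2: guard c·x = 3.0319 hit at Δt = 0.4030 (t = 3.2004), x⁻ = (-3.0319) → reset → x⁺ = (-3.2732), jump to mode 1
Mode 1: guard c·x = 0.9157 hit at Δt = 2.3501 (t = 5.5505), x⁻ = (0.9157) → reset → x⁺ = (0.8740), jump to mode 3
Mode 3: flow for 0.5961 to horizon, guard not reached → x = (0.0992)

1 1.2618 1->3
2 2.7974 3->2
3 3.2004 2->1
4 5.5505 1->3
final: 3 0.0992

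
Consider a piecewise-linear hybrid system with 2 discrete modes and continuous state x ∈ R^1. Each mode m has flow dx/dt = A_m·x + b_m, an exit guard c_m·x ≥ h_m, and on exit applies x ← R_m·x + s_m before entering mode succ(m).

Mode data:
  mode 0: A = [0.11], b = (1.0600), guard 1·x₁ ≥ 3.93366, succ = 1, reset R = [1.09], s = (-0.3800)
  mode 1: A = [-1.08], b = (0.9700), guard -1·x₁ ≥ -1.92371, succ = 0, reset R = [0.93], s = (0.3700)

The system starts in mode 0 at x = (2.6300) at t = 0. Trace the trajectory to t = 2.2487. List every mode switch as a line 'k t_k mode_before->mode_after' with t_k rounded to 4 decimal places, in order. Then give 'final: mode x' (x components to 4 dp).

Mode 0: guard c·x = 3.9337 hit at Δt = 0.9182 (t = 0.9182), x⁻ = (3.9337) → reset → x⁺ = (3.9077), jump to mode 1
Mode 1: guard c·x = -1.9237 hit at Δt = 0.9968 (t = 1.9150), x⁻ = (1.9237) → reset → x⁺ = (2.1591), jump to mode 0
Mode 0: flow for 0.3337 to horizon, guard not reached → x = (2.6001)

1 0.9182 0->1
2 1.9150 1->0
final: 0 2.6001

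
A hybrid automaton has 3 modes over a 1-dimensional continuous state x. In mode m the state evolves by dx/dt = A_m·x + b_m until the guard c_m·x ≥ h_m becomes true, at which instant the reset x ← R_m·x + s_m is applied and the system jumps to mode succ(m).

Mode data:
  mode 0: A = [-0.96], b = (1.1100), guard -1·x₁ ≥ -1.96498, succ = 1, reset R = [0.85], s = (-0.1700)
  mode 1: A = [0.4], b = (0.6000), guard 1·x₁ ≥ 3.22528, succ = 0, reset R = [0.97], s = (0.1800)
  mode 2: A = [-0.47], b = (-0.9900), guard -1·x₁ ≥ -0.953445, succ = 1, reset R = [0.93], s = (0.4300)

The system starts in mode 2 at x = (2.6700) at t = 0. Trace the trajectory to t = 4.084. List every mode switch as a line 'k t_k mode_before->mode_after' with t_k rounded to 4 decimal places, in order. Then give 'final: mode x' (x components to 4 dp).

1 0.9475 2->1
2 2.2409 1->0
3 3.2605 0->1
final: 1 2.6707

Mode 2: guard c·x = -0.9534 hit at Δt = 0.9475 (t = 0.9475), x⁻ = (0.9534) → reset → x⁺ = (1.3167), jump to mode 1
Mode 1: guard c·x = 3.2253 hit at Δt = 1.2934 (t = 2.2409), x⁻ = (3.2253) → reset → x⁺ = (3.3085), jump to mode 0
Mode 0: guard c·x = -1.9650 hit at Δt = 1.0196 (t = 3.2605), x⁻ = (1.9650) → reset → x⁺ = (1.5002), jump to mode 1
Mode 1: flow for 0.8235 to horizon, guard not reached → x = (2.6707)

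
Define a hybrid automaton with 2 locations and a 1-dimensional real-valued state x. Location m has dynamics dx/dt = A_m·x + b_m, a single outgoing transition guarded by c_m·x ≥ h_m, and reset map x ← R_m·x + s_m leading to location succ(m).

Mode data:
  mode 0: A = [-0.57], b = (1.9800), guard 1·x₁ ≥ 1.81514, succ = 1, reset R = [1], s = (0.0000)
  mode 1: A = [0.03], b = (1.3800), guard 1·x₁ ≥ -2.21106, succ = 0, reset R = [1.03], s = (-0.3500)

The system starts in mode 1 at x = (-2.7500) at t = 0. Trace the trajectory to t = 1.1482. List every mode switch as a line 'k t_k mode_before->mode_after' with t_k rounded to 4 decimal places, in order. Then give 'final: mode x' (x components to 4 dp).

Mode 1: guard c·x = -2.2111 hit at Δt = 0.4128 (t = 0.4128), x⁻ = (-2.2111) → reset → x⁺ = (-2.6274), jump to mode 0
Mode 0: flow for 0.7354 to horizon, guard not reached → x = (-0.5383)

1 0.4128 1->0
final: 0 -0.5383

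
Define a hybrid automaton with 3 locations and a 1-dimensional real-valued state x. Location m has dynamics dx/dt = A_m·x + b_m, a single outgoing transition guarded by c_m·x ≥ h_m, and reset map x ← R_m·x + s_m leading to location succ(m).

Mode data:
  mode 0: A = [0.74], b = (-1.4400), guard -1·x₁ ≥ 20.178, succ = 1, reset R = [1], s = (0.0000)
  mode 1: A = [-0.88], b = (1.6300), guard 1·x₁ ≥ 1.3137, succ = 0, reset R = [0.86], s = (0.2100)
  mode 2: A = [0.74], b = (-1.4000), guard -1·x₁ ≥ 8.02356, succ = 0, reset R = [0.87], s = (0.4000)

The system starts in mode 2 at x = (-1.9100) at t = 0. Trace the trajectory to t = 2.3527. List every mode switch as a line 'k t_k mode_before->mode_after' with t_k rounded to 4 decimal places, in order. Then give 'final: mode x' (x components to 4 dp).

1 1.2954 2->0
final: 0 -16.6990

Mode 2: guard c·x = 8.0236 hit at Δt = 1.2954 (t = 1.2954), x⁻ = (-8.0236) → reset → x⁺ = (-6.5805), jump to mode 0
Mode 0: flow for 1.0573 to horizon, guard not reached → x = (-16.6990)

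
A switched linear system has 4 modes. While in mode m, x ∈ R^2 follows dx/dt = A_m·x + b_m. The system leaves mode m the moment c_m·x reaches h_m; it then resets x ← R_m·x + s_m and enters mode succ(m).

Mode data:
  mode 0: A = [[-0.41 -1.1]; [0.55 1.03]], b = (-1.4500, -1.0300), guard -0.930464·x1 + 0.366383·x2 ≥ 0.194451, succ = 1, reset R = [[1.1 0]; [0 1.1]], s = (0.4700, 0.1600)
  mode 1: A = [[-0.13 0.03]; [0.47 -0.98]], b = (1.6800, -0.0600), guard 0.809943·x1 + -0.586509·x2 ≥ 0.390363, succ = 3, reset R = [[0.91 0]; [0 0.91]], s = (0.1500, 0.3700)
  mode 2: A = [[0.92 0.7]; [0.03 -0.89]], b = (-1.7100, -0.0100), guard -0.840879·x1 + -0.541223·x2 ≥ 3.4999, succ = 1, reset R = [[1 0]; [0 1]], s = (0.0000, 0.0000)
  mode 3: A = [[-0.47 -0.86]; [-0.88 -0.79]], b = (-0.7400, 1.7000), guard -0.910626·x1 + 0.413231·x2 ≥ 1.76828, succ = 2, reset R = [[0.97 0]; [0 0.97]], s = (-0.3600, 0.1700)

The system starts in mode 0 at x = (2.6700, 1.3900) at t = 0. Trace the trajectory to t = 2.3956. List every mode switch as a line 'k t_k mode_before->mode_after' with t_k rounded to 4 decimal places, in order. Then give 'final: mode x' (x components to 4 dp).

Mode 0: guard c·x = 0.1945 hit at Δt = 0.4814 (t = 0.4814), x⁻ = (0.6743, 2.2433) → reset → x⁺ = (1.2118, 2.6276), jump to mode 1
Mode 1: guard c·x = 0.3904 hit at Δt = 0.4414 (t = 0.9228), x⁻ = (1.8938, 1.9497) → reset → x⁺ = (1.8734, 2.1442), jump to mode 3
Mode 3: guard c·x = 1.7683 hit at Δt = 1.1488 (t = 2.0716), x⁻ = (-0.9979, 2.0802) → reset → x⁺ = (-1.3279, 2.1878), jump to mode 2
Mode 2: flow for 0.3240 to horizon, guard not reached → x = (-1.9308, 1.6232)

1 0.4814 0->1
2 0.9228 1->3
3 2.0716 3->2
final: 2 -1.9308 1.6232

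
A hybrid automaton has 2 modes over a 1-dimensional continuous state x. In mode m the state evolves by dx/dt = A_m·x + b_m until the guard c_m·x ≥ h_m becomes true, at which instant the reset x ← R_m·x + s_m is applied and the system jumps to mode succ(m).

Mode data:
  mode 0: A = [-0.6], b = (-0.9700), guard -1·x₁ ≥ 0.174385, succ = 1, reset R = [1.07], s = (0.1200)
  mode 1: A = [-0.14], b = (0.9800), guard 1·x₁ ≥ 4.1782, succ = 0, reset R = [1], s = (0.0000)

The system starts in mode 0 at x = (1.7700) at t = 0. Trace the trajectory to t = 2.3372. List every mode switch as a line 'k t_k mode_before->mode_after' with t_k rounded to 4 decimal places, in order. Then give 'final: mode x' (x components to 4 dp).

1 1.4227 0->1
final: 1 0.7826

Mode 0: guard c·x = 0.1744 hit at Δt = 1.4227 (t = 1.4227), x⁻ = (-0.1744) → reset → x⁺ = (-0.0666), jump to mode 1
Mode 1: flow for 0.9145 to horizon, guard not reached → x = (0.7826)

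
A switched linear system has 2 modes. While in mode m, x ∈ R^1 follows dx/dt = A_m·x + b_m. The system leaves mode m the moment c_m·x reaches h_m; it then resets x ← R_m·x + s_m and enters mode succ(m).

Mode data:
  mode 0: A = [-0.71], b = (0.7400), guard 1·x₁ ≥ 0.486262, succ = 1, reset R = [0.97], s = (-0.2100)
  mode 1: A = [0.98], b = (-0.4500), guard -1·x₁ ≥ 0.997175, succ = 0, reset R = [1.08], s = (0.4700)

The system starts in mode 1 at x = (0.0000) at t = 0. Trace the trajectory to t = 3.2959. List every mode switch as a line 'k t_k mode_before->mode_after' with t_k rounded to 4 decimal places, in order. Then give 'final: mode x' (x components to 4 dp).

1 1.1778 1->0
2 2.7092 0->1
final: 1 0.1082

Mode 1: guard c·x = 0.9972 hit at Δt = 1.1778 (t = 1.1778), x⁻ = (-0.9972) → reset → x⁺ = (-0.6069), jump to mode 0
Mode 0: guard c·x = 0.4863 hit at Δt = 1.5314 (t = 2.7092), x⁻ = (0.4863) → reset → x⁺ = (0.2617), jump to mode 1
Mode 1: flow for 0.5867 to horizon, guard not reached → x = (0.1082)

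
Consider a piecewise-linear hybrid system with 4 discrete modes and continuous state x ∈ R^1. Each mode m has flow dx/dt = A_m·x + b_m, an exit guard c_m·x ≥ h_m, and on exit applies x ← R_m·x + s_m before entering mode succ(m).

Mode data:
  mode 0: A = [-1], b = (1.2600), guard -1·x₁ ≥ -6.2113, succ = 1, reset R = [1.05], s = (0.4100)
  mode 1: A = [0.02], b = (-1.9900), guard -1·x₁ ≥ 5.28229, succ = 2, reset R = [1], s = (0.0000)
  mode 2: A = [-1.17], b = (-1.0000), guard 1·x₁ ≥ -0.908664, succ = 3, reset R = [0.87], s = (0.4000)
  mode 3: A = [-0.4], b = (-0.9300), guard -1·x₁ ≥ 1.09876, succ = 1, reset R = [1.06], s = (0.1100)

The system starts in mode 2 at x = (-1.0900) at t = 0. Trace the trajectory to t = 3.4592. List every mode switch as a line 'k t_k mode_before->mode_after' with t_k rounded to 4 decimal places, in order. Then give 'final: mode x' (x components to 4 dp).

Mode 2: guard c·x = -0.9087 hit at Δt = 1.2586 (t = 1.2586), x⁻ = (-0.9087) → reset → x⁺ = (-0.3905), jump to mode 3
Mode 3: guard c·x = 1.0988 hit at Δt = 1.1397 (t = 2.3983), x⁻ = (-1.0988) → reset → x⁺ = (-1.0547), jump to mode 1
Mode 1: flow for 1.0609 to horizon, guard not reached → x = (-3.2111)

1 1.2586 2->3
2 2.3983 3->1
final: 1 -3.2111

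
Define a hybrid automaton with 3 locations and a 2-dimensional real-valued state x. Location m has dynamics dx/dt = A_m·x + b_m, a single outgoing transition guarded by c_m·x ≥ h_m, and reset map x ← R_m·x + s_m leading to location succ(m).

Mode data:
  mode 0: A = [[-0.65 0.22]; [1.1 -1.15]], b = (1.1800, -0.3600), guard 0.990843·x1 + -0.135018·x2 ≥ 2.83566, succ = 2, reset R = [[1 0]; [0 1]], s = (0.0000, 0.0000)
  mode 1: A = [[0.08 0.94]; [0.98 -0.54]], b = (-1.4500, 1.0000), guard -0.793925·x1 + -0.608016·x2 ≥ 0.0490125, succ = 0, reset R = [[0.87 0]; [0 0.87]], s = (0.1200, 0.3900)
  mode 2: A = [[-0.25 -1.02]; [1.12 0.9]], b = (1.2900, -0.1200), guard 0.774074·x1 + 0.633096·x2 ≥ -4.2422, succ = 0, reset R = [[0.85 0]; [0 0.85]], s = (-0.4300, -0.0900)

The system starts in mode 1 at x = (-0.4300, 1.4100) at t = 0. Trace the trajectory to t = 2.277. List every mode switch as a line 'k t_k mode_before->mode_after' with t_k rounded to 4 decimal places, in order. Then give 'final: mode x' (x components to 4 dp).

Mode 1: guard c·x = 0.0490 hit at Δt = 1.3510 (t = 1.3510), x⁻ = (-0.8628, 1.0460) → reset → x⁺ = (-0.6306, 1.3000), jump to mode 0
Mode 0: flow for 0.9260 to horizon, guard not reached → x = (0.5660, 0.3332)

1 1.3510 1->0
final: 0 0.5660 0.3332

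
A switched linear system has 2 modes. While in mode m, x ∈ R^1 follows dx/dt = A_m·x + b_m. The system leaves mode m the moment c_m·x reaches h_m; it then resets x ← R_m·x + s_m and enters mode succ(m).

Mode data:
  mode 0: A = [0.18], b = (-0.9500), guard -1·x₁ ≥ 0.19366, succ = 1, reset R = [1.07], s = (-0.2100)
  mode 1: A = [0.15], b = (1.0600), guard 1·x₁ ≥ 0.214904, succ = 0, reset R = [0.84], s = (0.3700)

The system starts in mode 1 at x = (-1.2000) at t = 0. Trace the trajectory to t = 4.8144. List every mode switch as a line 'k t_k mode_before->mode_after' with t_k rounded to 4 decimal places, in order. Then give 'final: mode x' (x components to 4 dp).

Mode 1: guard c·x = 0.2149 hit at Δt = 1.4404 (t = 1.4404), x⁻ = (0.2149) → reset → x⁺ = (0.5505), jump to mode 0
Mode 0: guard c·x = 0.1937 hit at Δt = 0.8122 (t = 2.2526), x⁻ = (-0.1937) → reset → x⁺ = (-0.4172), jump to mode 1
Mode 1: guard c·x = 0.2149 hit at Δt = 0.6054 (t = 2.8580), x⁻ = (0.2149) → reset → x⁺ = (0.5505), jump to mode 0
Mode 0: guard c·x = 0.1937 hit at Δt = 0.8122 (t = 3.6702), x⁻ = (-0.1937) → reset → x⁺ = (-0.4172), jump to mode 1
Mode 1: guard c·x = 0.2149 hit at Δt = 0.6054 (t = 4.2756), x⁻ = (0.2149) → reset → x⁺ = (0.5505), jump to mode 0
Mode 0: flow for 0.5388 to horizon, guard not reached → x = (0.0691)

1 1.4404 1->0
2 2.2526 0->1
3 2.8580 1->0
4 3.6702 0->1
5 4.2756 1->0
final: 0 0.0691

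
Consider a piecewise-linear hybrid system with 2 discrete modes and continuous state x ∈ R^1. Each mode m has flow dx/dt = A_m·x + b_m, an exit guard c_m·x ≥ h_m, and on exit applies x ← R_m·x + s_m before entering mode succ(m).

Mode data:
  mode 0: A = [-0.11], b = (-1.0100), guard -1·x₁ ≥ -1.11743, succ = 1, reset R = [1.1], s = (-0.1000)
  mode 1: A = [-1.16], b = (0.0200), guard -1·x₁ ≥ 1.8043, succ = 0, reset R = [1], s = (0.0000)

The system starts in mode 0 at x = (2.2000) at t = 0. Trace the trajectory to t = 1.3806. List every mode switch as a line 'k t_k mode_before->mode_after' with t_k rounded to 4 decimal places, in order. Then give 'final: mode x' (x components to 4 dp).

1 0.9086 0->1
final: 1 0.6604

Mode 0: guard c·x = -1.1174 hit at Δt = 0.9086 (t = 0.9086), x⁻ = (1.1174) → reset → x⁺ = (1.1292), jump to mode 1
Mode 1: flow for 0.4720 to horizon, guard not reached → x = (0.6604)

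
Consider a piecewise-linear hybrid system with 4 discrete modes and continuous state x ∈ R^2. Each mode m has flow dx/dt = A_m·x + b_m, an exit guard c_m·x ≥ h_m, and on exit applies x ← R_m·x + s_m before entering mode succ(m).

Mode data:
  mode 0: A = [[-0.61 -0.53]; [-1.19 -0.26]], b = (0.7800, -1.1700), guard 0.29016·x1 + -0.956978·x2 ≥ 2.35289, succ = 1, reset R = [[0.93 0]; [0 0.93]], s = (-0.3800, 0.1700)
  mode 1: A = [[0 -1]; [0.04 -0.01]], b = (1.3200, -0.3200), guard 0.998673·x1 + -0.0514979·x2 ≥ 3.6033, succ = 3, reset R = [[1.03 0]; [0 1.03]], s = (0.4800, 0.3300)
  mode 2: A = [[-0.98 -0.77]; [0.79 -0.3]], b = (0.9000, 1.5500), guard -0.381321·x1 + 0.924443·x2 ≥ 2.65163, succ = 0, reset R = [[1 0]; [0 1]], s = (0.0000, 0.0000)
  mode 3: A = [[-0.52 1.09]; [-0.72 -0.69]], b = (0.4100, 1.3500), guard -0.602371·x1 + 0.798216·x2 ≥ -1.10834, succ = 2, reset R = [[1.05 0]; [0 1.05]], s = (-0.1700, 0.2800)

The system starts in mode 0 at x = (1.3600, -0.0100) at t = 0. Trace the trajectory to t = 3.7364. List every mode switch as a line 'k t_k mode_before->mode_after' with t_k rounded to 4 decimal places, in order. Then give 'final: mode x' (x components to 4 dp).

Mode 0: guard c·x = 2.3529 hit at Δt = 0.7335 (t = 0.7335), x⁻ = (1.6636, -1.9542) → reset → x⁺ = (1.1672, -1.6475), jump to mode 1
Mode 1: guard c·x = 3.6033 hit at Δt = 0.7687 (t = 1.5022), x⁻ = (3.5148, -1.8084) → reset → x⁺ = (4.1003, -1.5327), jump to mode 3
Mode 3: guard c·x = -1.1083 hit at Δt = 1.4539 (t = 2.9561), x⁻ = (1.0072, -0.6284) → reset → x⁺ = (0.8876, -0.3799), jump to mode 2
Mode 2: flow for 0.7803 to horizon, guard not reached → x = (0.6626, 1.2374)

1 0.7335 0->1
2 1.5022 1->3
3 2.9561 3->2
final: 2 0.6626 1.2374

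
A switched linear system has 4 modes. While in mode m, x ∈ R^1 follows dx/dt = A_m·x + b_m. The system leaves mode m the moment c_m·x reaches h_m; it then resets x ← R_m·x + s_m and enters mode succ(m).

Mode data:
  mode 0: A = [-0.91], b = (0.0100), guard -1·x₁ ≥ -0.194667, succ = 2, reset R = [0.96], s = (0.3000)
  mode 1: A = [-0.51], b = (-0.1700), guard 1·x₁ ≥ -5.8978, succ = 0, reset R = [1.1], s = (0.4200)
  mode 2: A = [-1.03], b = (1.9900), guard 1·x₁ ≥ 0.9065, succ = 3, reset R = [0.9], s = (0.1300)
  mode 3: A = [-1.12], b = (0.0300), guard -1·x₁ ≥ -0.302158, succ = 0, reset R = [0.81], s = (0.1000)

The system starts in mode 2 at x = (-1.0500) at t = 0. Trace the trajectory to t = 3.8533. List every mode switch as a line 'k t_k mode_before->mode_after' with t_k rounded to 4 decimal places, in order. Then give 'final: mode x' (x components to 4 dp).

1 1.0363 2->3
2 2.1124 3->0
3 2.7687 0->2
4 3.1017 2->3
final: 3 0.4229

Mode 2: guard c·x = 0.9065 hit at Δt = 1.0363 (t = 1.0363), x⁻ = (0.9065) → reset → x⁺ = (0.9459), jump to mode 3
Mode 3: guard c·x = -0.3022 hit at Δt = 1.0761 (t = 2.1124), x⁻ = (0.3022) → reset → x⁺ = (0.3447), jump to mode 0
Mode 0: guard c·x = -0.1947 hit at Δt = 0.6563 (t = 2.7687), x⁻ = (0.1947) → reset → x⁺ = (0.4869), jump to mode 2
Mode 2: guard c·x = 0.9065 hit at Δt = 0.3330 (t = 3.1017), x⁻ = (0.9065) → reset → x⁺ = (0.9458), jump to mode 3
Mode 3: flow for 0.7516 to horizon, guard not reached → x = (0.4229)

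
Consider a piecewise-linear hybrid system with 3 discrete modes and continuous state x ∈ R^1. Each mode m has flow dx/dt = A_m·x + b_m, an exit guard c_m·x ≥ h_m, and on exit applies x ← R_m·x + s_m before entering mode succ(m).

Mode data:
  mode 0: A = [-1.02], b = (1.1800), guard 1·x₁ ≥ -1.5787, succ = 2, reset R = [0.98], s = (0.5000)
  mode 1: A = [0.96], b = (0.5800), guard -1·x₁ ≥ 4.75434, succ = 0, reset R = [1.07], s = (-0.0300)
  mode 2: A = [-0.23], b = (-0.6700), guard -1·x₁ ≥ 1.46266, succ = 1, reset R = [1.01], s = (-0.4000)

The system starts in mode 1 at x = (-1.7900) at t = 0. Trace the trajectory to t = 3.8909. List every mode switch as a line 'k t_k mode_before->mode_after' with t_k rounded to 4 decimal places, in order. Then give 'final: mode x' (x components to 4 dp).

1 1.3049 1->0
2 2.1187 0->2
3 3.2140 2->1
final: 1 -3.0424

Mode 1: guard c·x = 4.7543 hit at Δt = 1.3049 (t = 1.3049), x⁻ = (-4.7543) → reset → x⁺ = (-5.1171), jump to mode 0
Mode 0: guard c·x = -1.5787 hit at Δt = 0.8138 (t = 2.1187), x⁻ = (-1.5787) → reset → x⁺ = (-1.0471), jump to mode 2
Mode 2: guard c·x = 1.4627 hit at Δt = 1.0953 (t = 3.2140), x⁻ = (-1.4627) → reset → x⁺ = (-1.8773), jump to mode 1
Mode 1: flow for 0.6769 to horizon, guard not reached → x = (-3.0424)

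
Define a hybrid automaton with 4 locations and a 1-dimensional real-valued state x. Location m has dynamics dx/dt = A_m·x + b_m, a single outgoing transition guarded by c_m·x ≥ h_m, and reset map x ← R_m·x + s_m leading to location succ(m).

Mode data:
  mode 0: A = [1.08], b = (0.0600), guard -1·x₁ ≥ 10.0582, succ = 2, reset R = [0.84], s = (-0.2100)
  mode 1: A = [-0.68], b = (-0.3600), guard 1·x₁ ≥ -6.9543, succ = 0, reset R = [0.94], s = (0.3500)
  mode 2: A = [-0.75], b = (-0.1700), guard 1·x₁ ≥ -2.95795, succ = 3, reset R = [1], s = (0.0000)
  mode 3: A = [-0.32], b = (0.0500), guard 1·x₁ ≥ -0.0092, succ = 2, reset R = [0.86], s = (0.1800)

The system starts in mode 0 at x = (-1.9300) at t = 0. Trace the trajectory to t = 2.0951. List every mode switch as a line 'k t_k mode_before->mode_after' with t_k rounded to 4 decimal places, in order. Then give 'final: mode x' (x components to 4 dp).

Mode 0: guard c·x = 10.0582 hit at Δt = 1.5505 (t = 1.5505), x⁻ = (-10.0582) → reset → x⁺ = (-8.6589), jump to mode 2
Mode 2: flow for 0.5446 to horizon, guard not reached → x = (-5.8314)

1 1.5505 0->2
final: 2 -5.8314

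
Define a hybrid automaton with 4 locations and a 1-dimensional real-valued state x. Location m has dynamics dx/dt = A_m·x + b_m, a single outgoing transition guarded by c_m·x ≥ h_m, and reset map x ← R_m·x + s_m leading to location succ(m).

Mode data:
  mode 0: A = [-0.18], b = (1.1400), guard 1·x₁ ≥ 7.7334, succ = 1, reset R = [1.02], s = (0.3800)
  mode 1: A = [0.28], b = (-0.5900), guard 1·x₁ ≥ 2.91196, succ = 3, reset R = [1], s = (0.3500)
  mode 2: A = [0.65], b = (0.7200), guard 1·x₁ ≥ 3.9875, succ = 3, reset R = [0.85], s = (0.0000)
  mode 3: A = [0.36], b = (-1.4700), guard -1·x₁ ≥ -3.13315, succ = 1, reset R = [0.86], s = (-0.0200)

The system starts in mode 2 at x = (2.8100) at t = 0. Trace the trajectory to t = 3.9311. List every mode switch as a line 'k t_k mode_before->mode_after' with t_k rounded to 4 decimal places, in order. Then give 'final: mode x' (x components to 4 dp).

1 0.4043 2->3
2 1.2772 3->1
3 2.5258 1->3
4 2.9305 3->1
final: 1 2.8580

Mode 2: guard c·x = 3.9875 hit at Δt = 0.4043 (t = 0.4043), x⁻ = (3.9875) → reset → x⁺ = (3.3894), jump to mode 3
Mode 3: guard c·x = -3.1332 hit at Δt = 0.8729 (t = 1.2772), x⁻ = (3.1332) → reset → x⁺ = (2.6745), jump to mode 1
Mode 1: guard c·x = 2.9120 hit at Δt = 1.2486 (t = 2.5258), x⁻ = (2.9120) → reset → x⁺ = (3.2620), jump to mode 3
Mode 3: guard c·x = -3.1332 hit at Δt = 0.4047 (t = 2.9305), x⁻ = (3.1332) → reset → x⁺ = (2.6745), jump to mode 1
Mode 1: flow for 1.0006 to horizon, guard not reached → x = (2.8580)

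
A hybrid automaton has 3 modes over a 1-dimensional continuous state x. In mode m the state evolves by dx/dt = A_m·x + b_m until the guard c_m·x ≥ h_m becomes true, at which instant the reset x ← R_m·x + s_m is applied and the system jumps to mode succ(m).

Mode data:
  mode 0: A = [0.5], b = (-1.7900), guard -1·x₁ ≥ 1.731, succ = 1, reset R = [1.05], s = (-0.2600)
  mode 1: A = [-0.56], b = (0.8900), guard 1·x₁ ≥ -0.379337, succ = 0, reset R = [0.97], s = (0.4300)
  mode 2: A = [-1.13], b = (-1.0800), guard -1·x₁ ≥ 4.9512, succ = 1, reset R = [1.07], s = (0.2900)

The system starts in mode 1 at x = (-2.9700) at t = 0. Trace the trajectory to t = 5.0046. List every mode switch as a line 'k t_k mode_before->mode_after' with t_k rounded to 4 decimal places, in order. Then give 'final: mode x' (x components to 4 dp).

Mode 1: guard c·x = -0.3793 hit at Δt = 1.4997 (t = 1.4997), x⁻ = (-0.3793) → reset → x⁺ = (0.0620), jump to mode 0
Mode 0: guard c·x = 1.7310 hit at Δt = 0.8238 (t = 2.3235), x⁻ = (-1.7310) → reset → x⁺ = (-2.0776), jump to mode 1
Mode 1: guard c·x = -0.3793 hit at Δt = 1.1107 (t = 3.4342), x⁻ = (-0.3793) → reset → x⁺ = (0.0620), jump to mode 0
Mode 0: guard c·x = 1.7310 hit at Δt = 0.8238 (t = 4.2580), x⁻ = (-1.7310) → reset → x⁺ = (-2.0775), jump to mode 1
Mode 1: flow for 0.7466 to horizon, guard not reached → x = (-0.8246)

1 1.4997 1->0
2 2.3235 0->1
3 3.4342 1->0
4 4.2580 0->1
final: 1 -0.8246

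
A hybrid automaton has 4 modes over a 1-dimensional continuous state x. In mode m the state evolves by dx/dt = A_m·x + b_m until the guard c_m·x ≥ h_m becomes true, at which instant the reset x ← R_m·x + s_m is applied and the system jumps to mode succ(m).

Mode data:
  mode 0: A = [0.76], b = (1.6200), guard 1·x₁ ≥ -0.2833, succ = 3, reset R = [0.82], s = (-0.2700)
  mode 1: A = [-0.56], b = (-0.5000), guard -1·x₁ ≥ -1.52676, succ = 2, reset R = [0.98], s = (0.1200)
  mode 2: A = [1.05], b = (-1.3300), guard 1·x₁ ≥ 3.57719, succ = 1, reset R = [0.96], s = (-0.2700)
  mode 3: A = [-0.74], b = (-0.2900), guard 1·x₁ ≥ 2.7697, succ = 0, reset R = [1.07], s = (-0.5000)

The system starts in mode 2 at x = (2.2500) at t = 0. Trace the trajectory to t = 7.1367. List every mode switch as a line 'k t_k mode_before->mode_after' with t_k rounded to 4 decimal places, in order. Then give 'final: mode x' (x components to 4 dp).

Mode 2: guard c·x = 3.5772 hit at Δt = 0.8136 (t = 0.8136), x⁻ = (3.5772) → reset → x⁺ = (3.1641), jump to mode 1
Mode 1: guard c·x = -1.5268 hit at Δt = 0.9229 (t = 1.7365), x⁻ = (1.5268) → reset → x⁺ = (1.6162), jump to mode 2
Mode 2: guard c·x = 3.5772 hit at Δt = 1.7986 (t = 3.5351), x⁻ = (3.5772) → reset → x⁺ = (3.1641), jump to mode 1
Mode 1: guard c·x = -1.5268 hit at Δt = 0.9229 (t = 4.4580), x⁻ = (1.5268) → reset → x⁺ = (1.6162), jump to mode 2
Mode 2: guard c·x = 3.5772 hit at Δt = 1.7986 (t = 6.2567), x⁻ = (3.5772) → reset → x⁺ = (3.1641), jump to mode 1
Mode 1: flow for 0.8800 to horizon, guard not reached → x = (1.5855)

1 0.8136 2->1
2 1.7365 1->2
3 3.5351 2->1
4 4.4580 1->2
5 6.2567 2->1
final: 1 1.5855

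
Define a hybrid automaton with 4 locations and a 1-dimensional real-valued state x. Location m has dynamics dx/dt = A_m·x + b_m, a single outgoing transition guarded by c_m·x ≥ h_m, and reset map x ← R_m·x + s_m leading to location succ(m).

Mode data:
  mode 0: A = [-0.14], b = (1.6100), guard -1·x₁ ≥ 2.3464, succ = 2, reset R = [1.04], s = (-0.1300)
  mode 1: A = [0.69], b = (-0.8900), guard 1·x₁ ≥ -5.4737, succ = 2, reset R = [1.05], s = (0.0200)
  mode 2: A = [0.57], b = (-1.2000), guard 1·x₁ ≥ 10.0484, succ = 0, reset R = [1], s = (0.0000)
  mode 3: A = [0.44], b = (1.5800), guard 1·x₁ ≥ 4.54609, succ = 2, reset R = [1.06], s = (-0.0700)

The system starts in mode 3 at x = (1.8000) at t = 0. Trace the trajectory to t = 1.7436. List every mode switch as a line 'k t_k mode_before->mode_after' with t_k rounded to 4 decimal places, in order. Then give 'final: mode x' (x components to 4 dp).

1 0.9357 3->2
final: 2 6.2950

Mode 3: guard c·x = 4.5461 hit at Δt = 0.9357 (t = 0.9357), x⁻ = (4.5461) → reset → x⁺ = (4.7489), jump to mode 2
Mode 2: flow for 0.8079 to horizon, guard not reached → x = (6.2950)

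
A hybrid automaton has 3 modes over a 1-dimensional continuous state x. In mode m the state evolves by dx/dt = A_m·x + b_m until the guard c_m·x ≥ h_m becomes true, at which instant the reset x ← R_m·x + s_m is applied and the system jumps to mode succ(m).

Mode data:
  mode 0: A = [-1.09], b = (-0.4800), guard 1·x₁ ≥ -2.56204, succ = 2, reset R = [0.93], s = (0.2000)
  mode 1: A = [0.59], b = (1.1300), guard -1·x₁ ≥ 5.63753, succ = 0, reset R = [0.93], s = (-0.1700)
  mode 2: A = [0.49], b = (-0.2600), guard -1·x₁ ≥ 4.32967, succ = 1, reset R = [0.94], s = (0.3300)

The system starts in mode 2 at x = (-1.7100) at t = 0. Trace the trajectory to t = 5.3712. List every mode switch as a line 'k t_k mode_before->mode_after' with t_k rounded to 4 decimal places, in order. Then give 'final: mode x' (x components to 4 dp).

Mode 2: guard c·x = 4.3297 hit at Δt = 1.5803 (t = 1.5803), x⁻ = (-4.3297) → reset → x⁺ = (-3.7399), jump to mode 1
Mode 1: guard c·x = 5.6375 hit at Δt = 1.2084 (t = 2.7887), x⁻ = (-5.6375) → reset → x⁺ = (-5.4129), jump to mode 0
Mode 0: guard c·x = -2.5620 hit at Δt = 0.7814 (t = 3.5701), x⁻ = (-2.5620) → reset → x⁺ = (-2.1827), jump to mode 2
Mode 2: guard c·x = 4.3297 hit at Δt = 1.1896 (t = 4.7597), x⁻ = (-4.3297) → reset → x⁺ = (-3.7399), jump to mode 1
Mode 1: flow for 0.6115 to horizon, guard not reached → x = (-4.5325)

1 1.5803 2->1
2 2.7887 1->0
3 3.5701 0->2
4 4.7597 2->1
final: 1 -4.5325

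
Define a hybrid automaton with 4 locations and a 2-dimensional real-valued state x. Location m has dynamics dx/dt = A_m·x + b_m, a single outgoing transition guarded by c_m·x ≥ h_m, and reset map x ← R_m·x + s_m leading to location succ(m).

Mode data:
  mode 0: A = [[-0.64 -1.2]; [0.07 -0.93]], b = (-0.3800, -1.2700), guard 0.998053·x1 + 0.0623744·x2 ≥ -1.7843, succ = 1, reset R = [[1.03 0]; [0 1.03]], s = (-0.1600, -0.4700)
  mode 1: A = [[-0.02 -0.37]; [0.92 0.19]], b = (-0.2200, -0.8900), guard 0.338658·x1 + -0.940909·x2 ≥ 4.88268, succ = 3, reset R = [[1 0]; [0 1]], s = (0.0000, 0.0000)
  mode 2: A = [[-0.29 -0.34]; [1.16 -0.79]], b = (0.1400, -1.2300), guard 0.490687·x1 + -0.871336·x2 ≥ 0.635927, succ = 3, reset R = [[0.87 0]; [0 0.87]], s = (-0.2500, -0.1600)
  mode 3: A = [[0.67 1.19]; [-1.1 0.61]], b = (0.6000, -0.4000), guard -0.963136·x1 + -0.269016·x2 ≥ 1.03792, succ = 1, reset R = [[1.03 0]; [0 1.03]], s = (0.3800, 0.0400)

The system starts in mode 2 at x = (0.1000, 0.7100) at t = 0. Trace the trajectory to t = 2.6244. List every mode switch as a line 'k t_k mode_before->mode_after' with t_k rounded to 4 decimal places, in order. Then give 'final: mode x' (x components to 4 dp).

Mode 2: guard c·x = 0.6359 hit at Δt = 1.2717 (t = 1.2717), x⁻ = (0.2560, -0.5856) → reset → x⁺ = (-0.0272, -0.6695), jump to mode 3
Mode 3: guard c·x = 1.0379 hit at Δt = 0.8798 (t = 2.1515), x⁻ = (-0.7184, -1.2862) → reset → x⁺ = (-0.3599, -1.2848), jump to mode 1
Mode 1: flow for 0.4729 to horizon, guard not reached → x = (-0.1761, -1.9731)

1 1.2717 2->3
2 2.1515 3->1
final: 1 -0.1761 -1.9731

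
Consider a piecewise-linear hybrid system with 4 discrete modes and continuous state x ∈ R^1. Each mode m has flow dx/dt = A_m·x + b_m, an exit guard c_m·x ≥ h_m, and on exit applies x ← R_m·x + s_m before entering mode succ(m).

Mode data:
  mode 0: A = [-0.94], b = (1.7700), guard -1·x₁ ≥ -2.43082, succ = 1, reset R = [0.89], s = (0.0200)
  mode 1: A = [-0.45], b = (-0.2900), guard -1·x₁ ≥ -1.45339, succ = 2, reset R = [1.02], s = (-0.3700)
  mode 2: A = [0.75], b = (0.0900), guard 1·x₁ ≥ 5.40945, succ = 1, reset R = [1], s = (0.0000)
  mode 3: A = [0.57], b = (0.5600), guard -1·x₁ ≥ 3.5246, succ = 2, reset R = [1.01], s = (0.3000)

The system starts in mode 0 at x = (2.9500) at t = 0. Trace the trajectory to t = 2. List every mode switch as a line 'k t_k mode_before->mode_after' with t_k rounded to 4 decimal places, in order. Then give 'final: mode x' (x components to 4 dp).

Mode 0: guard c·x = -2.4308 hit at Δt = 0.7092 (t = 0.7092), x⁻ = (2.4308) → reset → x⁺ = (2.1834), jump to mode 1
Mode 1: guard c·x = -1.4534 hit at Δt = 0.6636 (t = 1.3728), x⁻ = (1.4534) → reset → x⁺ = (1.1125), jump to mode 2
Mode 2: flow for 0.6272 to horizon, guard not reached → x = (1.8527)

1 0.7092 0->1
2 1.3728 1->2
final: 2 1.8527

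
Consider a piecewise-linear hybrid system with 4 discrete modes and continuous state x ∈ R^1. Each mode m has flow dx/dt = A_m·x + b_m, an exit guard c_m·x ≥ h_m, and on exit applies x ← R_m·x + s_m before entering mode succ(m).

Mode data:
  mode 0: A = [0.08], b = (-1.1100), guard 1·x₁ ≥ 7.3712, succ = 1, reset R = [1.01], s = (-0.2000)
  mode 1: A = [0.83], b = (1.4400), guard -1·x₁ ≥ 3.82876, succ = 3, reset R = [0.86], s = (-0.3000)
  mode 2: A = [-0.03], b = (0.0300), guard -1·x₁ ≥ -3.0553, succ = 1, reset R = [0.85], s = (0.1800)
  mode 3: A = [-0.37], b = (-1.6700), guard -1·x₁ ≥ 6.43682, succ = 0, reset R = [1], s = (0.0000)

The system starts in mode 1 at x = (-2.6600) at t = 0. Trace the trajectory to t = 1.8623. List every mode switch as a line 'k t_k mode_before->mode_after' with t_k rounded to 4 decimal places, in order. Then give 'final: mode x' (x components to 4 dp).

Mode 1: guard c·x = 3.8288 hit at Δt = 0.9842 (t = 0.9842), x⁻ = (-3.8288) → reset → x⁺ = (-3.5927), jump to mode 3
Mode 3: flow for 0.8781 to horizon, guard not reached → x = (-3.8482)

1 0.9842 1->3
final: 3 -3.8482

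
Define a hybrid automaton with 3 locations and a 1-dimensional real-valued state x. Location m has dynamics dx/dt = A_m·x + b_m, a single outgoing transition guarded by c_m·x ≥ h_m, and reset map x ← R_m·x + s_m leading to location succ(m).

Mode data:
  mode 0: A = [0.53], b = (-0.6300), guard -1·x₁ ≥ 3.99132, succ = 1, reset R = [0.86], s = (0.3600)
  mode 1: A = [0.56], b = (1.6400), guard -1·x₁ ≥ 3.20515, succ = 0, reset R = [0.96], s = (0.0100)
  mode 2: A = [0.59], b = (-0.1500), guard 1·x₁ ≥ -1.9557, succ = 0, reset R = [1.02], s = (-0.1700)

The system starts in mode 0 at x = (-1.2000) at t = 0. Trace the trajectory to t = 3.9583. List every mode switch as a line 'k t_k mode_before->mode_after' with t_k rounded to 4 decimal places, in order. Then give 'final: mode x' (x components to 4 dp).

1 1.4605 0->1
2 2.6265 1->0
3 2.9973 0->1
final: 1 -3.1752

Mode 0: guard c·x = 3.9913 hit at Δt = 1.4605 (t = 1.4605), x⁻ = (-3.9913) → reset → x⁺ = (-3.0725), jump to mode 1
Mode 1: guard c·x = 3.2052 hit at Δt = 1.1660 (t = 2.6265), x⁻ = (-3.2052) → reset → x⁺ = (-3.0669), jump to mode 0
Mode 0: guard c·x = 3.9913 hit at Δt = 0.3709 (t = 2.9973), x⁻ = (-3.9913) → reset → x⁺ = (-3.0725), jump to mode 1
Mode 1: flow for 0.9610 to horizon, guard not reached → x = (-3.1752)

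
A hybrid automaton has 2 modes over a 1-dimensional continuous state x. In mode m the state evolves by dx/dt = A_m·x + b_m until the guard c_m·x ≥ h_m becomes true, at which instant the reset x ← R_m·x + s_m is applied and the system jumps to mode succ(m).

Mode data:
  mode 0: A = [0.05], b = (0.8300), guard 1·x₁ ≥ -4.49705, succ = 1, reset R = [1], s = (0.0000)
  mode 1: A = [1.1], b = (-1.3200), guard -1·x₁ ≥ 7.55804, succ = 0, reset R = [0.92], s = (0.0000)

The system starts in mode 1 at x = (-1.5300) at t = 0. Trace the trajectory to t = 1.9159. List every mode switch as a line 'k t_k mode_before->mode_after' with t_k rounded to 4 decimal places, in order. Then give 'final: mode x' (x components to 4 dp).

1 1.0597 1->0
final: 0 -6.5315

Mode 1: guard c·x = 7.5580 hit at Δt = 1.0597 (t = 1.0597), x⁻ = (-7.5580) → reset → x⁺ = (-6.9534), jump to mode 0
Mode 0: flow for 0.8562 to horizon, guard not reached → x = (-6.5315)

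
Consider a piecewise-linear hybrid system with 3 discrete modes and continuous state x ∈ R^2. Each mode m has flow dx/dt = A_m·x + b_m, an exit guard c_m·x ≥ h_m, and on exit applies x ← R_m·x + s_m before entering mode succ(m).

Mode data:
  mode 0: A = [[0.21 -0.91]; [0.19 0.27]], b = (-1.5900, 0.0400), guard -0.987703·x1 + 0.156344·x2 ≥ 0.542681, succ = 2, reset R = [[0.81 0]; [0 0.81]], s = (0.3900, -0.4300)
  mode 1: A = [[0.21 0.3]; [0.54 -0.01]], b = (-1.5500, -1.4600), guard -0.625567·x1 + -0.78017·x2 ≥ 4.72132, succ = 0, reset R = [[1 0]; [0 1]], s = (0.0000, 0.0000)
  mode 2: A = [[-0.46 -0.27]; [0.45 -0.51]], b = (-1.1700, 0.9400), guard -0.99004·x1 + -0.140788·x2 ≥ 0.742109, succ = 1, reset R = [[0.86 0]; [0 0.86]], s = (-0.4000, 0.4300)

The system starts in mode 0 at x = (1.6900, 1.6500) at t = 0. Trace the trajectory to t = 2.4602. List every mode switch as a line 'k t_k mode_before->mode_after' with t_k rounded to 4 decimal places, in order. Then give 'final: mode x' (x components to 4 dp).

Mode 0: guard c·x = 0.5427 hit at Δt = 0.6101 (t = 0.6101), x⁻ = (-0.2213, 2.0729) → reset → x⁺ = (0.2107, 1.2490), jump to mode 2
Mode 2: guard c·x = 0.7421 hit at Δt = 0.8545 (t = 1.4646), x⁻ = (-0.9375, 1.3214) → reset → x⁺ = (-1.2062, 1.5664), jump to mode 1
Mode 1: flow for 0.9956 to horizon, guard not reached → x = (-3.0654, -0.9878)

1 0.6101 0->2
2 1.4646 2->1
final: 1 -3.0654 -0.9878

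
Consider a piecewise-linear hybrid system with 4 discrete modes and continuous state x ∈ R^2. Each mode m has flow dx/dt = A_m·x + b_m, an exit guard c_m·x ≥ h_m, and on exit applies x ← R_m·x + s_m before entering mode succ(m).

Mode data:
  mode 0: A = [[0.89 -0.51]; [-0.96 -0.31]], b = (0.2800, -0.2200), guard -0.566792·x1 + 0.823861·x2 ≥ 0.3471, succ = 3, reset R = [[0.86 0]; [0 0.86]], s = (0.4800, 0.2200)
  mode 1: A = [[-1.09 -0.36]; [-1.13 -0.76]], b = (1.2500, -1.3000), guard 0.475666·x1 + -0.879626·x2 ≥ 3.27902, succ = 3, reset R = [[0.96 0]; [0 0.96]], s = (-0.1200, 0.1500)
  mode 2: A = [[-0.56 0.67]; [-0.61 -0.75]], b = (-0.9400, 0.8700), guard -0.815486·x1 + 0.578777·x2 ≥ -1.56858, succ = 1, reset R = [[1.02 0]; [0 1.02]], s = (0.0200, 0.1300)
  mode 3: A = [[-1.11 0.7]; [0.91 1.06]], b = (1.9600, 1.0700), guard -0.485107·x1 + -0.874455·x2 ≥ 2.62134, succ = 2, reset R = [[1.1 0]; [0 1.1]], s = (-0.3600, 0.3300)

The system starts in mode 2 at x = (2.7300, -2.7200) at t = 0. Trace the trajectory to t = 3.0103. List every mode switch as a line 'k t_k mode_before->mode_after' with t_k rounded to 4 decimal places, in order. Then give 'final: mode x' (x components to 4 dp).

1 0.6105 2->1
2 1.8452 1->3
3 2.5462 3->2
4 2.6902 2->1
final: 1 0.5243 -2.6548

Mode 2: guard c·x = -1.5686 hit at Δt = 0.6105 (t = 0.6105), x⁻ = (0.6791, -1.7534) → reset → x⁺ = (0.7126, -1.6584), jump to mode 1
Mode 1: guard c·x = 3.2790 hit at Δt = 1.2347 (t = 1.8452), x⁻ = (1.6152, -2.8543) → reset → x⁺ = (1.4306, -2.5901), jump to mode 3
Mode 3: guard c·x = 2.6213 hit at Δt = 0.7010 (t = 2.5462), x⁻ = (0.6147, -3.3387) → reset → x⁺ = (0.3162, -3.3426), jump to mode 2
Mode 2: guard c·x = -1.5686 hit at Δt = 0.1440 (t = 2.6902), x⁻ = (-0.1267, -2.8887) → reset → x⁺ = (-0.1093, -2.8165), jump to mode 1
Mode 1: flow for 0.3201 to horizon, guard not reached → x = (0.5243, -2.6548)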